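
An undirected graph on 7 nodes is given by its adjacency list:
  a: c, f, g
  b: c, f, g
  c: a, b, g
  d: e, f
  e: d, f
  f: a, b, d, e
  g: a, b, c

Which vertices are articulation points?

f

Removing f increases the component count from 1 to 2, so f is a cut vertex.
By contrast removing g leaves 1 component; it is not a cut vertex. No other vertex is a cut vertex either.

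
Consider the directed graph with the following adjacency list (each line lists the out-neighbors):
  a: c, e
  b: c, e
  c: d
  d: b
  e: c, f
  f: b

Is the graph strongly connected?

No

There is no directed path from e to a, so the graph is not strongly connected.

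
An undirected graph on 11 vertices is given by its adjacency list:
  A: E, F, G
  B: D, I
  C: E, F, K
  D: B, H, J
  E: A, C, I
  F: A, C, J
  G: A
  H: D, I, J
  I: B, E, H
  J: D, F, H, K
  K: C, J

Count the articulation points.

1

Removing A increases the component count from 1 to 2, so A is a cut vertex.
By contrast removing G leaves 1 component; it is not a cut vertex. No other vertex is a cut vertex either.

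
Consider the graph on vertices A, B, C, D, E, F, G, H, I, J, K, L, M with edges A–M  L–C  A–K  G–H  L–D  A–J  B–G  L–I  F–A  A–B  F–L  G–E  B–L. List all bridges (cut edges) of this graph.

The edges on the cycle F-A-B-L-F are not bridges since each lies on that cycle.
But removing E–G disconnects E from G; removing A–K disconnects A from K; removing A–M disconnects A from M; removing G–H disconnects G from H — these are bridges.
In total 9 edges are bridges.

A-J, A-K, A-M, B-G, C-L, D-L, E-G, G-H, I-L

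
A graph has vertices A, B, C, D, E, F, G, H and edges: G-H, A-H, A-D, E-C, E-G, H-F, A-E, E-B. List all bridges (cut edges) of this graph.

A-D, B-E, C-E, F-H

The edges on the cycle A-E-G-H-A are not bridges since each lies on that cycle.
But removing E-B disconnects E from B; removing E-C disconnects E from C; removing H-F disconnects H from F; removing A-D disconnects A from D — these are bridges.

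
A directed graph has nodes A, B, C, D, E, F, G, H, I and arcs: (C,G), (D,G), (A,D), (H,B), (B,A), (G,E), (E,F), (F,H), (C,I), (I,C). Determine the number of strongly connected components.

2

{A, B, D, E, F, G, H} are all mutually reachable — one SCC of size 7.
{C, I} are all mutually reachable — one SCC of size 2.
That gives 2 strongly connected components.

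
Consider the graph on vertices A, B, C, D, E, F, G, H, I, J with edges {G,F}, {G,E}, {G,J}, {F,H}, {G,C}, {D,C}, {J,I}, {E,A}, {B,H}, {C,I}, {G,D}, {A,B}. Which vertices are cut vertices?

G

Removing G increases the component count from 1 to 2, so G is a cut vertex.
By contrast removing A leaves 1 component; it is not a cut vertex. No other vertex is a cut vertex either.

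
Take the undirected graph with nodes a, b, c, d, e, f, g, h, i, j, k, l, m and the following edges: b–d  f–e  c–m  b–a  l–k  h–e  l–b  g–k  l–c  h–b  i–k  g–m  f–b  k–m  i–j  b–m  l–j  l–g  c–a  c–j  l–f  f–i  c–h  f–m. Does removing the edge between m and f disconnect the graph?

No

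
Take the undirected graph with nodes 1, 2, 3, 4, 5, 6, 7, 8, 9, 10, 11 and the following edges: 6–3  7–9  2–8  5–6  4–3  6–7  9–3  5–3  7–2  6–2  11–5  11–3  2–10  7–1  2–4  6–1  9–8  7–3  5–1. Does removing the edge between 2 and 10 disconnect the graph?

Removing 2–10 leaves no path between 2 and 10: the component count goes from 1 to 2. So it is a bridge.

Yes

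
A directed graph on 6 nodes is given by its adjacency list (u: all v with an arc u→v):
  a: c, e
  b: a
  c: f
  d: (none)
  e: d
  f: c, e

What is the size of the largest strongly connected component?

2

{c, f} are all mutually reachable — one SCC of size 2.
{a} is an SCC by itself.
{d} is an SCC by itself.
{e} is an SCC by itself.
{b} is an SCC by itself.
The largest has 2 vertices.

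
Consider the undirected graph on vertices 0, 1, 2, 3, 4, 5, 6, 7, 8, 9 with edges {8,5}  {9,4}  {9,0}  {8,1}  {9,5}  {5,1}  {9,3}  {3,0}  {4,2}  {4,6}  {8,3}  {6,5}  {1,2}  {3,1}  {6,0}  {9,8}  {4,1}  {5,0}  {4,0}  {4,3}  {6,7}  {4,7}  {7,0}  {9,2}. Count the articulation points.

0

Removing 4, for instance, still leaves 1 component. No single vertex removal increases the component count — the graph has no articulation points.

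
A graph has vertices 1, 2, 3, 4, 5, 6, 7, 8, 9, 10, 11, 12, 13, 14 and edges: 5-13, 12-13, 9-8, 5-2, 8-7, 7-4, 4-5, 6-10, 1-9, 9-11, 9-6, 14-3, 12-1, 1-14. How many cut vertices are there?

5

Removing 1 increases the component count from 1 to 2, so 1 is a cut vertex.
Removing 5 increases the component count from 1 to 2, so 5 is a cut vertex.
Removing 6 increases the component count from 1 to 2, so 6 is a cut vertex.
Likewise 9, 14 are cut vertices.
By contrast removing 8 leaves 1 component; it is not a cut vertex. No other vertex is a cut vertex either.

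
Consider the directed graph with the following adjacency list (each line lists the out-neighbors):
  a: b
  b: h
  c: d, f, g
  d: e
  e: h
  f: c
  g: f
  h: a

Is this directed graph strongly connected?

There is no directed path from d to c, so the graph is not strongly connected.

No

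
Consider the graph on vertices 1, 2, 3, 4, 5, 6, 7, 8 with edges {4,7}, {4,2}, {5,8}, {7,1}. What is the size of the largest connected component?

6 is isolated — a component by itself.
3 is isolated — a component by itself.
Starting from 5 we can reach 5, 8. That is one component of size 2.
Starting from 1 we can reach 1, 2, 4, 7. That is one component of size 4.
The largest has 4 vertices.

4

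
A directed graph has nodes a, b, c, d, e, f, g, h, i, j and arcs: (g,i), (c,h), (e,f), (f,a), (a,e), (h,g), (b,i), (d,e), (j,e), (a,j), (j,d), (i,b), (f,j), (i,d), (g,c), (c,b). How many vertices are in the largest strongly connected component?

5

{a, d, e, f, j} are all mutually reachable — one SCC of size 5.
{c, g, h} are all mutually reachable — one SCC of size 3.
{b, i} are all mutually reachable — one SCC of size 2.
The largest has 5 vertices.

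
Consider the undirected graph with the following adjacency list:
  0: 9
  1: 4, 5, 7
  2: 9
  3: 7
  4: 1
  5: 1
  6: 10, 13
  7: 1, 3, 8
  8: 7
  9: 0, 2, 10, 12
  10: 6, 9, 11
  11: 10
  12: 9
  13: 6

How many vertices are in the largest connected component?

8

Starting from 1 we can reach 1, 3, 4, 5, 7, 8. That is one component of size 6.
Starting from 0 we can reach 0, 2, 6, 9, 10, 11, 12, 13. That is one component of size 8.
The largest has 8 vertices.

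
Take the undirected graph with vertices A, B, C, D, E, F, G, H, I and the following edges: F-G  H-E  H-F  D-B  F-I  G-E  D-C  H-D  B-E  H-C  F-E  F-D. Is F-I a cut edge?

Yes

Removing F-I leaves no path between F and I: the component count goes from 2 to 3. So it is a bridge.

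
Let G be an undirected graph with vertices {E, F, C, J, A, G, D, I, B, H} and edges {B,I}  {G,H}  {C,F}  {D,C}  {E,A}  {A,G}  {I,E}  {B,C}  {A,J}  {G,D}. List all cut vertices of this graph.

A, C, G

Removing A increases the component count from 1 to 2, so A is a cut vertex.
Removing C increases the component count from 1 to 2, so C is a cut vertex.
Removing G increases the component count from 1 to 2, so G is a cut vertex.
By contrast removing H leaves 1 component; it is not a cut vertex. No other vertex is a cut vertex either.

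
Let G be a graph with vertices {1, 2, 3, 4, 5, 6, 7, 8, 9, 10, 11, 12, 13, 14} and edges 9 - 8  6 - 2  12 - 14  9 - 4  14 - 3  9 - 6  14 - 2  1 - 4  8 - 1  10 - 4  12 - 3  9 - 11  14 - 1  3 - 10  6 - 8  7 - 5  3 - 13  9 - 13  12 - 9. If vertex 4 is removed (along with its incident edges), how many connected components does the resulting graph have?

2

With 4 gone, the remaining components are: {5, 7}; {1, 2, 3, 6, 8, 9, 10, 11, 12, 13, 14}.
That is 2 components.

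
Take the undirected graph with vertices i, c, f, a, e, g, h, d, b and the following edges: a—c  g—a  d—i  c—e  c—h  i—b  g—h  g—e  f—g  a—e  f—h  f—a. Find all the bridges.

b-i, d-i

The edges on the cycle f-g-h-f are not bridges since each lies on that cycle.
But removing d—i disconnects d from i; removing b—i disconnects b from i — these are bridges.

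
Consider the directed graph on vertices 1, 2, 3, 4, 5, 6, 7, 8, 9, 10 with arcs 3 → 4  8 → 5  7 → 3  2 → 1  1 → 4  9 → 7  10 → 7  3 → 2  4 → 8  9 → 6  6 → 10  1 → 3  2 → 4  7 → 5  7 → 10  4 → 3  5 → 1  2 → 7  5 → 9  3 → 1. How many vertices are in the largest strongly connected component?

{1, 2, 3, 4, 5, 6, 7, 8, 9, 10} are all mutually reachable — one SCC of size 10.
The largest has 10 vertices.

10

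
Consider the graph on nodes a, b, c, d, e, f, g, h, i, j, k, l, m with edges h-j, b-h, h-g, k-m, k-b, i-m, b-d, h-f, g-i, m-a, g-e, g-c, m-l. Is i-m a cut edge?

No

After removing i-m, the path i-g-h-b-k-m still connects them, so the edge is not a bridge.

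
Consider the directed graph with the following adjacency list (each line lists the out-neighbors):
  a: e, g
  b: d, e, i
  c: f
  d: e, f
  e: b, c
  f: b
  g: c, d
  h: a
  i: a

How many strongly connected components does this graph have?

2

{a, b, c, d, e, f, g, i} are all mutually reachable — one SCC of size 8.
{h} is an SCC by itself.
That gives 2 strongly connected components.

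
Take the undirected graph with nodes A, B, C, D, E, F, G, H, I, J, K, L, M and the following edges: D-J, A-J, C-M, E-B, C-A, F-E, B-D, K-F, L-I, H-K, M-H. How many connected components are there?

G is isolated — a component by itself.
Starting from I we can reach I, L. That is one component of size 2.
Starting from A we can reach A, B, C, D, E, F, H, J, K, M. That is one component of size 10.
Total: 3 components.

3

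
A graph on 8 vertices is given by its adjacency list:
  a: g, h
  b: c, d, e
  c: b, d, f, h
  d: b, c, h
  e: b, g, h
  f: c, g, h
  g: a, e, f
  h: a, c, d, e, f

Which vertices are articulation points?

Removing a, for instance, still leaves 1 component. No single vertex removal increases the component count — the graph has no articulation points.

none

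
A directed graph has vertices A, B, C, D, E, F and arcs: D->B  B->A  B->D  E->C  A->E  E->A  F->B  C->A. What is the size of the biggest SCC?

3

{A, C, E} are all mutually reachable — one SCC of size 3.
{B, D} are all mutually reachable — one SCC of size 2.
{F} is an SCC by itself.
The largest has 3 vertices.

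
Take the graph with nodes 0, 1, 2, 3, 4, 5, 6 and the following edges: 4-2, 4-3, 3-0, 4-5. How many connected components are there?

1 is isolated — a component by itself.
6 is isolated — a component by itself.
Starting from 0 we can reach 0, 2, 3, 4, 5. That is one component of size 5.
Total: 3 components.

3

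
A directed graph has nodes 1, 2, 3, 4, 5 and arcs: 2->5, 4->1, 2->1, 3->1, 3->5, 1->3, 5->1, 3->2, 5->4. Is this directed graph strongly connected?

From 5 we can reach every vertex (1, 2, 3, 4, 5), and every vertex can reach 5 (1, 2, 3, 4, 5). So the whole graph is one strongly connected component.

Yes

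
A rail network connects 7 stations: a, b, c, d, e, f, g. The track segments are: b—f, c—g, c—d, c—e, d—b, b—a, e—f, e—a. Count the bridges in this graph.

1

The edges on the cycle c-d-b-a-e-c are not bridges since each lies on that cycle.
But removing c—g disconnects c from g — this is a bridge.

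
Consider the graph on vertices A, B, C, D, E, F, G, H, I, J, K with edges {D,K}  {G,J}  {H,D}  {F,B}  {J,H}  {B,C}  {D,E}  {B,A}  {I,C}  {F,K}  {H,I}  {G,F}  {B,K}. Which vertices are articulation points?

Removing B increases the component count from 1 to 2, so B is a cut vertex.
Removing D increases the component count from 1 to 2, so D is a cut vertex.
By contrast removing G leaves 1 component; it is not a cut vertex. No other vertex is a cut vertex either.

B, D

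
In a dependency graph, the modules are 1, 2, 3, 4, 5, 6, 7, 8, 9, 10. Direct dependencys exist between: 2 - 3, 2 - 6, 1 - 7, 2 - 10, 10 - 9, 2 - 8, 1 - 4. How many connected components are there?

3

5 is isolated — a component by itself.
Starting from 1 we can reach 1, 4, 7. That is one component of size 3.
Starting from 2 we can reach 2, 3, 6, 8, 9, 10. That is one component of size 6.
Total: 3 components.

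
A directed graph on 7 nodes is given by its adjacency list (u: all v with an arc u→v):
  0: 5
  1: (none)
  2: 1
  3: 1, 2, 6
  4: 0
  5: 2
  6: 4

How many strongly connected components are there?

7

{2} is an SCC by itself.
{5} is an SCC by itself.
{0} is an SCC by itself.
{6} is an SCC by itself.
{4} is an SCC by itself.
(and 2 more singleton SCCs)
That gives 7 strongly connected components.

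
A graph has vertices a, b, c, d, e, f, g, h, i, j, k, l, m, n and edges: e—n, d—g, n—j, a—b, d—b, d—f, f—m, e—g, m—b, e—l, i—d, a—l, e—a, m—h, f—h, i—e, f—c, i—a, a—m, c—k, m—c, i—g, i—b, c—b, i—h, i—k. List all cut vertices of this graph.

Removing e increases the component count from 1 to 2, so e is a cut vertex.
Removing n increases the component count from 1 to 2, so n is a cut vertex.
By contrast removing g leaves 1 component; it is not a cut vertex. No other vertex is a cut vertex either.

e, n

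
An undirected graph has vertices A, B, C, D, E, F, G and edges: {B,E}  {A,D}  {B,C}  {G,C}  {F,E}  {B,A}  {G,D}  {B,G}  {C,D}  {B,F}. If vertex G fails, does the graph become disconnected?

No

Deleting G leaves 1 component (was 1) (its neighbors B, C, D remain connected to each other), so G is not a cut vertex.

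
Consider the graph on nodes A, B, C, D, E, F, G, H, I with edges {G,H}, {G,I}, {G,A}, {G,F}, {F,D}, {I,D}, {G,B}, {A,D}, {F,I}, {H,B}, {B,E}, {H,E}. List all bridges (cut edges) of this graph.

none

The edges on the cycle G-A-D-I-G are not bridges since each lies on that cycle.
Every edge lies on some cycle, so there are no bridges.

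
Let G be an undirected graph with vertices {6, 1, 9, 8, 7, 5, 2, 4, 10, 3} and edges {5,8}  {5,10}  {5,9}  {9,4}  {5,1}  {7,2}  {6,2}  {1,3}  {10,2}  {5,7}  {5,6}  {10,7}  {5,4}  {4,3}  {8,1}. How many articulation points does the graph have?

Removing 5 increases the component count from 1 to 2, so 5 is a cut vertex.
By contrast removing 3 leaves 1 component; it is not a cut vertex. No other vertex is a cut vertex either.

1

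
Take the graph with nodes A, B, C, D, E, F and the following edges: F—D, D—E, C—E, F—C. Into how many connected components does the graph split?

3

B is isolated — a component by itself.
A is isolated — a component by itself.
Starting from C we can reach C, D, E, F. That is one component of size 4.
Total: 3 components.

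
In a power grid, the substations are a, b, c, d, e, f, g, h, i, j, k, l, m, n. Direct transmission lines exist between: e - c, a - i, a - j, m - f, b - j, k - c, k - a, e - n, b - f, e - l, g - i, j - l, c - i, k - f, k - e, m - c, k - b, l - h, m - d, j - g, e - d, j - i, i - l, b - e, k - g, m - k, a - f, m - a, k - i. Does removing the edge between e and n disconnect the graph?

Yes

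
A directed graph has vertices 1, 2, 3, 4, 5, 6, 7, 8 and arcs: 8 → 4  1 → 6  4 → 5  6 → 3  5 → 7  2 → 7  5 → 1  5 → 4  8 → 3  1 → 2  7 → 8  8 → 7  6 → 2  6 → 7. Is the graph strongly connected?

No

There is no directed path from 3 to 7, so the graph is not strongly connected.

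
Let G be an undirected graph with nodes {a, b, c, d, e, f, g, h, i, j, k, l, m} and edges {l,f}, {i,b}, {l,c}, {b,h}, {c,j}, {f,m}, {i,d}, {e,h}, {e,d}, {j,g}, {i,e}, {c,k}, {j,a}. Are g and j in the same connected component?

From g we can reach a, c, f, g, j, k, l, m, which includes j.

Yes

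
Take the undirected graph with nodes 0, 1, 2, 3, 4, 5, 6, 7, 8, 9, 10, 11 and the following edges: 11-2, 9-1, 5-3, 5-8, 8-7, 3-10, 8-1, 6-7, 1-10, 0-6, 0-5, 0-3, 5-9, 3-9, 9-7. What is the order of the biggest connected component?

4 is isolated — a component by itself.
Starting from 2 we can reach 2, 11. That is one component of size 2.
Starting from 0 we can reach 0, 1, 3, 5, 6, 7, 8, 9, 10. That is one component of size 9.
The largest has 9 vertices.

9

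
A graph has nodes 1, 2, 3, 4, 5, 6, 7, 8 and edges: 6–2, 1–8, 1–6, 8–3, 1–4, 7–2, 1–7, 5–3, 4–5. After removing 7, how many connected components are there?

1

With 7 gone, the remaining components are: {1, 2, 3, 4, 5, 6, 8}.
That is 1 component.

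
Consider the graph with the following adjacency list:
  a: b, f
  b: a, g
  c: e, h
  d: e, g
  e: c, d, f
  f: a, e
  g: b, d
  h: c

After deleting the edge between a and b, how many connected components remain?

1

a and b are still connected via a-f-e-d-g-b, so the component count stays at 1.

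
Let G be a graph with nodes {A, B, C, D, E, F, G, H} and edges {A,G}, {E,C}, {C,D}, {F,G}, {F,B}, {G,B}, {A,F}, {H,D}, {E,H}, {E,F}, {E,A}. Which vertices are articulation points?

E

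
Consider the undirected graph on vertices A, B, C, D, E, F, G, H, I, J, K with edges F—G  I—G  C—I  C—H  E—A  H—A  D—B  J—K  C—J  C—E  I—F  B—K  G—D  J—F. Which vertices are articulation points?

Removing C increases the component count from 1 to 2, so C is a cut vertex.
By contrast removing J leaves 1 component; it is not a cut vertex. No other vertex is a cut vertex either.

C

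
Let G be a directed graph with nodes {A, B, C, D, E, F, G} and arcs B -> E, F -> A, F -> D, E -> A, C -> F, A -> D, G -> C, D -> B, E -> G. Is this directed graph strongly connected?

From A we can reach every vertex (A, B, C, D, E, F, G), and every vertex can reach A (A, B, C, D, E, F, G). So the whole graph is one strongly connected component.

Yes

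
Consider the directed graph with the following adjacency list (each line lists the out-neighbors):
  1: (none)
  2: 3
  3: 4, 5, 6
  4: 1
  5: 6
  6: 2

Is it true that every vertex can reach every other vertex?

There is no directed path from 4 to 2, so the graph is not strongly connected.

No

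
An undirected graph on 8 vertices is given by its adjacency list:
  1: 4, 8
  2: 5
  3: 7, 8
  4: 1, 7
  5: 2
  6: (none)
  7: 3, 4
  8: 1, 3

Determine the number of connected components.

3

6 is isolated — a component by itself.
Starting from 2 we can reach 2, 5. That is one component of size 2.
Starting from 1 we can reach 1, 3, 4, 7, 8. That is one component of size 5.
Total: 3 components.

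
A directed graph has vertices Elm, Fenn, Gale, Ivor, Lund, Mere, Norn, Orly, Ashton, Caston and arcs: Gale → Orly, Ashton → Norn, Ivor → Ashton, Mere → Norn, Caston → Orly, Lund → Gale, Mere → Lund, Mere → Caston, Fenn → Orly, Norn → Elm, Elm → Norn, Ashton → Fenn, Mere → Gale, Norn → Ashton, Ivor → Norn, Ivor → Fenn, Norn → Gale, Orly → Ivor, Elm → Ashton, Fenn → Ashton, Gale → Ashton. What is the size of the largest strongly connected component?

7

{Elm, Fenn, Gale, Ivor, Norn, Orly, Ashton} are all mutually reachable — one SCC of size 7.
{Lund} is an SCC by itself.
{Mere} is an SCC by itself.
{Caston} is an SCC by itself.
The largest has 7 vertices.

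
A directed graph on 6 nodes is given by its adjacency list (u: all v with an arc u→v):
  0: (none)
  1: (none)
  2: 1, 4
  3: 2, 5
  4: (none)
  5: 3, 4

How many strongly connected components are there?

{3, 5} are all mutually reachable — one SCC of size 2.
{0} is an SCC by itself.
{2} is an SCC by itself.
{1} is an SCC by itself.
{4} is an SCC by itself.
That gives 5 strongly connected components.

5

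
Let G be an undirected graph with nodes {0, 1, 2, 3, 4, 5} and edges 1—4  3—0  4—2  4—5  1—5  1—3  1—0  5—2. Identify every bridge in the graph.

none

The edges on the cycle 1-3-0-1 are not bridges since each lies on that cycle.
Every edge lies on some cycle, so there are no bridges.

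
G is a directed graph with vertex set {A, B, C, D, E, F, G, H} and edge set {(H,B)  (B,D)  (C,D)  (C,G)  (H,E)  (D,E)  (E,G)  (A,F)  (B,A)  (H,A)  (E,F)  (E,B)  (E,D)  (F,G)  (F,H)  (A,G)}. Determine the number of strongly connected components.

{A, B, D, E, F, H} are all mutually reachable — one SCC of size 6.
{G} is an SCC by itself.
{C} is an SCC by itself.
That gives 3 strongly connected components.

3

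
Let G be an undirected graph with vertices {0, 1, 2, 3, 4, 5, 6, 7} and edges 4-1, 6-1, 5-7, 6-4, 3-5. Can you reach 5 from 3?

From 3 we can reach 3, 5, 7, which includes 5.

Yes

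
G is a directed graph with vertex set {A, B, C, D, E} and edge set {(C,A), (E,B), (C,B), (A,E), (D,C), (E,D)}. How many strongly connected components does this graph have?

2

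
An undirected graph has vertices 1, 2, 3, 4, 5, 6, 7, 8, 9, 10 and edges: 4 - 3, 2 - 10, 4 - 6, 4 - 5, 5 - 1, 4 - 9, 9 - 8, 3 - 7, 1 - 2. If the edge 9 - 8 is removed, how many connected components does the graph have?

2

Before removal there is 1 component.
9 - 8 is a bridge — removing it separates 9's side from 8's side.
After removal: 2 components.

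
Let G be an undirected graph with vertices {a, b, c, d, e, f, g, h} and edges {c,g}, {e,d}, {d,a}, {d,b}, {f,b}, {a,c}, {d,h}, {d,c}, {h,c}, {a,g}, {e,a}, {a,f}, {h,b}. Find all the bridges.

none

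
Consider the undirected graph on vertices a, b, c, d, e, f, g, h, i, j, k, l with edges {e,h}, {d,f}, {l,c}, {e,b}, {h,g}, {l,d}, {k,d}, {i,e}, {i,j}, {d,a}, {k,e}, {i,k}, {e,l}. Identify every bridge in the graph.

a-d, b-e, c-l, d-f, e-h, g-h, i-j

The edges on the cycle k-e-l-d-k are not bridges since each lies on that cycle.
But removing b - e disconnects b from e; removing d - a disconnects d from a; removing c - l disconnects c from l; removing d - f disconnects d from f — these are bridges.
In total 7 edges are bridges.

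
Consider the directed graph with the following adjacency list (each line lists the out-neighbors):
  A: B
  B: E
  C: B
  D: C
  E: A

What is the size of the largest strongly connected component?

3

{A, B, E} are all mutually reachable — one SCC of size 3.
{C} is an SCC by itself.
{D} is an SCC by itself.
The largest has 3 vertices.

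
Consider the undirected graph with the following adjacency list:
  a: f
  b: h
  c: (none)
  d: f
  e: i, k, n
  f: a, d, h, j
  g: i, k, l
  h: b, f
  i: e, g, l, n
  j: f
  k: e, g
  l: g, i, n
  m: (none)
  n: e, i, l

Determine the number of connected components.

4

m is isolated — a component by itself.
c is isolated — a component by itself.
Starting from a we can reach a, b, d, f, h, j. That is one component of size 6.
Starting from e we can reach e, g, i, k, l, n. That is one component of size 6.
Total: 4 components.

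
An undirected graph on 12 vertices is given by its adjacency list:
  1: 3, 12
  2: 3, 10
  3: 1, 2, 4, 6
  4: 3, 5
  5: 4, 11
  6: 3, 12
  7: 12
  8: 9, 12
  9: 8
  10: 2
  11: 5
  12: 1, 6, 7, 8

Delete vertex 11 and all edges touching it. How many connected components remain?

1

With 11 gone, the remaining components are: {1, 2, 3, 4, 5, 6, 7, 8, 9, 10, 12}.
That is 1 component.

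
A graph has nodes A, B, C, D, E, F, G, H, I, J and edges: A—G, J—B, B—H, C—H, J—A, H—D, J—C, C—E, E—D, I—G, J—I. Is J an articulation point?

Deleting J raises the number of components from 2 to 3, so J is a cut vertex.

Yes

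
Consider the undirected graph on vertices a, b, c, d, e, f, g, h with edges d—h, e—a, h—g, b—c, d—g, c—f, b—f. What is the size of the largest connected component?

3

Starting from a we can reach a, e. That is one component of size 2.
Starting from d we can reach d, g, h. That is one component of size 3.
Starting from b we can reach b, c, f. That is one component of size 3.
The largest has 3 vertices.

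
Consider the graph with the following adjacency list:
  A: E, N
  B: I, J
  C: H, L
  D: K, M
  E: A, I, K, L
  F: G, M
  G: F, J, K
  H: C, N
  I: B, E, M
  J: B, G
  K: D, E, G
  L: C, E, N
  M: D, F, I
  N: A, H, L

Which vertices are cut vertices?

Removing E increases the component count from 1 to 2, so E is a cut vertex.
By contrast removing B leaves 1 component; it is not a cut vertex. No other vertex is a cut vertex either.

E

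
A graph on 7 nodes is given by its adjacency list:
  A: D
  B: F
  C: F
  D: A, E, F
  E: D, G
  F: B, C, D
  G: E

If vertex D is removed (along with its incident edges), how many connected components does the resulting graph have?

With D gone, the remaining components are: {A}; {E, G}; {B, C, F}.
That is 3 components.

3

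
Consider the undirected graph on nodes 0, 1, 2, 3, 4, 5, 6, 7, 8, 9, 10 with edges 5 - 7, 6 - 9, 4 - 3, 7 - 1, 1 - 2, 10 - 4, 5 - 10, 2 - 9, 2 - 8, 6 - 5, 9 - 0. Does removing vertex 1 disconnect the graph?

Deleting 1 leaves 1 component (was 1) (its neighbors 2, 7 remain connected to each other), so 1 is not a cut vertex.

No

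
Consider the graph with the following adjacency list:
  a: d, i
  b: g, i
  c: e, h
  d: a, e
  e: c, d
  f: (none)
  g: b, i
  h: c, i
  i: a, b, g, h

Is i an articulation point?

Yes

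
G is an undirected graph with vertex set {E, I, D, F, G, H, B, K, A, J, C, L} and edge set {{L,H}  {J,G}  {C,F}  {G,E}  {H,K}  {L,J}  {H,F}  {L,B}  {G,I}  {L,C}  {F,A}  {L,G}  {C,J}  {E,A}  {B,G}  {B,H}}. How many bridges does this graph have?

The edges on the cycle L-B-H-L are not bridges since each lies on that cycle.
But removing H-K disconnects H from K; removing G-I disconnects G from I — these are bridges.
That makes 2 bridges.

2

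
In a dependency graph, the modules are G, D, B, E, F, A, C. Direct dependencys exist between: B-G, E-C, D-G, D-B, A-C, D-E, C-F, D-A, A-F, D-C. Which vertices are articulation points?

Removing D increases the component count from 1 to 2, so D is a cut vertex.
By contrast removing C leaves 1 component; it is not a cut vertex. No other vertex is a cut vertex either.

D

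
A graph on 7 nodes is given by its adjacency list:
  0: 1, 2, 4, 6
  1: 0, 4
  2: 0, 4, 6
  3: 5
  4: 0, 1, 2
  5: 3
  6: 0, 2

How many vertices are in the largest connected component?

Starting from 3 we can reach 3, 5. That is one component of size 2.
Starting from 0 we can reach 0, 1, 2, 4, 6. That is one component of size 5.
The largest has 5 vertices.

5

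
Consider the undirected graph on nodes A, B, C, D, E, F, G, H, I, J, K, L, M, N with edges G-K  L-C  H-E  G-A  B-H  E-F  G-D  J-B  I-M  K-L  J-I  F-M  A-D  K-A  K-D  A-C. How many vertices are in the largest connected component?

N is isolated — a component by itself.
Starting from A we can reach A, C, D, G, K, L. That is one component of size 6.
Starting from B we can reach B, E, F, H, I, J, M. That is one component of size 7.
The largest has 7 vertices.

7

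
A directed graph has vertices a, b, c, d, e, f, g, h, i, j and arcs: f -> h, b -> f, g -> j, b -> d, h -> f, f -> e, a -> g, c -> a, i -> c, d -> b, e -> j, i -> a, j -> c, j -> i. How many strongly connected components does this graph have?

{a, c, g, i, j} are all mutually reachable — one SCC of size 5.
{b, d} are all mutually reachable — one SCC of size 2.
{f, h} are all mutually reachable — one SCC of size 2.
{e} is an SCC by itself.
That gives 4 strongly connected components.

4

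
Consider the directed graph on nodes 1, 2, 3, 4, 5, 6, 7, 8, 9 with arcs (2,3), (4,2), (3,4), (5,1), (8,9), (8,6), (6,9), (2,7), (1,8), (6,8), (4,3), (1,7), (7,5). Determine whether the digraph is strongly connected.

There is no directed path from 9 to 2, so the graph is not strongly connected.

No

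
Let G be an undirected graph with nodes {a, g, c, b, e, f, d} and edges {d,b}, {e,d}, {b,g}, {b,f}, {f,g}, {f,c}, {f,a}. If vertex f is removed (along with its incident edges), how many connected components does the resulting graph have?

With f gone, the remaining components are: {a}; {c}; {b, d, e, g}.
That is 3 components.

3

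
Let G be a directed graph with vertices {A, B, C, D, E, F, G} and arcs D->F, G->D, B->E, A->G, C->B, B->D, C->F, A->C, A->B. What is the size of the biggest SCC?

1

{F} is an SCC by itself.
{C} is an SCC by itself.
{G} is an SCC by itself.
{E} is an SCC by itself.
{A} is an SCC by itself.
(and 2 more singleton SCCs)
The largest has 1 vertex.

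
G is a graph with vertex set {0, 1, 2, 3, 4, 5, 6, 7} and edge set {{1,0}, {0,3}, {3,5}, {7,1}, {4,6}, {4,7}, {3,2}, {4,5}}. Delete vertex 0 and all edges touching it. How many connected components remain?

With 0 gone, the remaining components are: {1, 2, 3, 4, 5, 6, 7}.
That is 1 component.

1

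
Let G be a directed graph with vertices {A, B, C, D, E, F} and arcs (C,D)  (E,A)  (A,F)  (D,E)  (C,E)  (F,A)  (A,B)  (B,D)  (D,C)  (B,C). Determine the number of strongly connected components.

{A, B, C, D, E, F} are all mutually reachable — one SCC of size 6.
That gives 1 strongly connected component.

1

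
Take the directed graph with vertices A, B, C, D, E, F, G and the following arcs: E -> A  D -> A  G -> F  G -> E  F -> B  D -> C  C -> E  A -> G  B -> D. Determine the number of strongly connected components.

1

{A, B, C, D, E, F, G} are all mutually reachable — one SCC of size 7.
That gives 1 strongly connected component.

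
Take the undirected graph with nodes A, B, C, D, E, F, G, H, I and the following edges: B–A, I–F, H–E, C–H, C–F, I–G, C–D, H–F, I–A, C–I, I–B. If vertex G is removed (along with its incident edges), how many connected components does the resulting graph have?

With G gone, the remaining components are: {A, B, C, D, E, F, H, I}.
That is 1 component.

1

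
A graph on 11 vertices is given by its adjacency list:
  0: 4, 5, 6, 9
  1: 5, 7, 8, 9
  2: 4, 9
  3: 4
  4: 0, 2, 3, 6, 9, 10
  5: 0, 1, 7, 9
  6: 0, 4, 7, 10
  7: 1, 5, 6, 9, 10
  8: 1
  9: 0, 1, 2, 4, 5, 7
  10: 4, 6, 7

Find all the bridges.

1-8, 3-4

The edges on the cycle 4-10-7-1-5-9-4 are not bridges since each lies on that cycle.
But removing 3-4 disconnects 3 from 4; removing 8-1 disconnects 8 from 1 — these are bridges.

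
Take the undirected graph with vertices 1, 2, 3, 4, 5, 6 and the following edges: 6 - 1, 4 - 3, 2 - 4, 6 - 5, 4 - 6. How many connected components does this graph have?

1

Starting from 1 we can reach 1, 2, 3, 4, 5, 6. That is one component of size 6.
Total: 1 component.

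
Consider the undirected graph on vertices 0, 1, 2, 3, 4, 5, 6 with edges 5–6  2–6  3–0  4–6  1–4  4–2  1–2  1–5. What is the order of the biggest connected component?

Starting from 0 we can reach 0, 3. That is one component of size 2.
Starting from 1 we can reach 1, 2, 4, 5, 6. That is one component of size 5.
The largest has 5 vertices.

5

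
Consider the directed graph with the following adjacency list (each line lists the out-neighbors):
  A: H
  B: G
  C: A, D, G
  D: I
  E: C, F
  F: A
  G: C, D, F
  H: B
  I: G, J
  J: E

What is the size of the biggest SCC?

10

{A, B, C, D, E, F, G, H, I, J} are all mutually reachable — one SCC of size 10.
The largest has 10 vertices.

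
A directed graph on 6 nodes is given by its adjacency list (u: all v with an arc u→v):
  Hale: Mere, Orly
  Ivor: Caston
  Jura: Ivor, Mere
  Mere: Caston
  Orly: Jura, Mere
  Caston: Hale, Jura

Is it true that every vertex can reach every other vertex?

From Hale we can reach every vertex (Hale, Ivor, Jura, Mere, Orly, Caston), and every vertex can reach Hale (Hale, Ivor, Jura, Mere, Orly, Caston). So the whole graph is one strongly connected component.

Yes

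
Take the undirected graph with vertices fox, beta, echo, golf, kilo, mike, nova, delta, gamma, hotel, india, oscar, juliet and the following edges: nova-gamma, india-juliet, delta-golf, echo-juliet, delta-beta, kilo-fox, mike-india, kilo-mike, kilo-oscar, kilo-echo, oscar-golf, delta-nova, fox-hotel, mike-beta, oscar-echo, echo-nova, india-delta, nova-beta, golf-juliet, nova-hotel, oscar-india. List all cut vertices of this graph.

nova

Removing nova increases the component count from 1 to 2, so nova is a cut vertex.
By contrast removing golf leaves 1 component; it is not a cut vertex. No other vertex is a cut vertex either.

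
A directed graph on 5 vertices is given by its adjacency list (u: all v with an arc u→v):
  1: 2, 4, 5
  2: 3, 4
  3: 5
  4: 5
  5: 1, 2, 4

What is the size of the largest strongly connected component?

{1, 2, 3, 4, 5} are all mutually reachable — one SCC of size 5.
The largest has 5 vertices.

5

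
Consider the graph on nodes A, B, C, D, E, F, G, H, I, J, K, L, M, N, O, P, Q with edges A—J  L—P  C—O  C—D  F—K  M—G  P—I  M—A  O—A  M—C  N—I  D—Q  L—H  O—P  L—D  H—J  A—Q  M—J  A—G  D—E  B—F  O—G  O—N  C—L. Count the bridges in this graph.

3

The edges on the cycle C-O-N-I-P-L-C are not bridges since each lies on that cycle.
But removing E—D disconnects E from D; removing B—F disconnects B from F; removing K—F disconnects K from F — these are bridges.
That makes 3 bridges.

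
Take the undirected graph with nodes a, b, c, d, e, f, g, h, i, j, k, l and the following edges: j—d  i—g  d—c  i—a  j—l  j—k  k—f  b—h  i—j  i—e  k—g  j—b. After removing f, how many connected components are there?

With f gone, the remaining components are: {a, b, c, d, e, g, h, i, j, k, l}.
That is 1 component.

1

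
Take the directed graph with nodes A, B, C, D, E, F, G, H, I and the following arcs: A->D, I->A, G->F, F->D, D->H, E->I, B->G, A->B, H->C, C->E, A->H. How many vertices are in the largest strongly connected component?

9

{A, B, C, D, E, F, G, H, I} are all mutually reachable — one SCC of size 9.
The largest has 9 vertices.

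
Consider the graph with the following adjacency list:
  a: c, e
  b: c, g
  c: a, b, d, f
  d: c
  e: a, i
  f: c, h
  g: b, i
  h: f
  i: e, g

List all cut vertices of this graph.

Removing c increases the component count from 1 to 3, so c is a cut vertex.
Removing f increases the component count from 1 to 2, so f is a cut vertex.
By contrast removing b leaves 1 component; it is not a cut vertex. No other vertex is a cut vertex either.

c, f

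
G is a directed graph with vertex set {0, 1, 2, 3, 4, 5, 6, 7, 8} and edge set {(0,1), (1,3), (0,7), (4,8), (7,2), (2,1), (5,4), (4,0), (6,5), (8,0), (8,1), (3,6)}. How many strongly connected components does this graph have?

1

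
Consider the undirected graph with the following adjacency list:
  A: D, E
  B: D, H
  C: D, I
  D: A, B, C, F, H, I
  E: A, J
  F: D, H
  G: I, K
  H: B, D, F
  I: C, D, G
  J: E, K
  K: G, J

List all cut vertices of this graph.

Removing D increases the component count from 1 to 2, so D is a cut vertex.
By contrast removing E leaves 1 component; it is not a cut vertex. No other vertex is a cut vertex either.

D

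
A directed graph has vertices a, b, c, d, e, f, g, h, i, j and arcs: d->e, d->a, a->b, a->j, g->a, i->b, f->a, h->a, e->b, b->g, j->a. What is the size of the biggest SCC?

4

{a, b, g, j} are all mutually reachable — one SCC of size 4.
{c} is an SCC by itself.
{e} is an SCC by itself.
{h} is an SCC by itself.
{f} is an SCC by itself.
(and 2 more singleton SCCs)
The largest has 4 vertices.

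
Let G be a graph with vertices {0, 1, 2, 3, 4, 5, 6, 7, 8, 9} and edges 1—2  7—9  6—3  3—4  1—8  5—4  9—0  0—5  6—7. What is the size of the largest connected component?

Starting from 1 we can reach 1, 2, 8. That is one component of size 3.
Starting from 0 we can reach 0, 3, 4, 5, 6, 7, 9. That is one component of size 7.
The largest has 7 vertices.

7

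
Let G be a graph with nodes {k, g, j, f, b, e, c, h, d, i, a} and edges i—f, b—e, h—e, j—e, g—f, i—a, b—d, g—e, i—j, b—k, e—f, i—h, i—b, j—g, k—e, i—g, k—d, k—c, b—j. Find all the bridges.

The edges on the cycle g-e-f-g are not bridges since each lies on that cycle.
But removing i—a disconnects i from a; removing c—k disconnects c from k — these are bridges.

a-i, c-k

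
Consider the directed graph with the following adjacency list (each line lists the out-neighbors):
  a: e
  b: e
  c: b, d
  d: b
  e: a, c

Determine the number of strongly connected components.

1

{a, b, c, d, e} are all mutually reachable — one SCC of size 5.
That gives 1 strongly connected component.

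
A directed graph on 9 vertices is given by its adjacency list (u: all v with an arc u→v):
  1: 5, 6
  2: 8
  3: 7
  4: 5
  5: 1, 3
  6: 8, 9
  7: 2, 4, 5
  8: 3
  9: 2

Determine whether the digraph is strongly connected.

From 2 we can reach every vertex (1, 2, 3, 4, 5, 6, 7, 8, 9), and every vertex can reach 2 (1, 2, 3, 4, 5, 6, 7, 8, 9). So the whole graph is one strongly connected component.

Yes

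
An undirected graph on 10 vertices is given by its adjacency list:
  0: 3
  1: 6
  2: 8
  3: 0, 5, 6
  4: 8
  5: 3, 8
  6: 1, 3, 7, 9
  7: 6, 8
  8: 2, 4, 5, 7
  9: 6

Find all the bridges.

The edges on the cycle 6-3-5-8-7-6 are not bridges since each lies on that cycle.
But removing 8-4 disconnects 8 from 4; removing 2-8 disconnects 2 from 8; removing 3-0 disconnects 3 from 0; removing 6-9 disconnects 6 from 9 — these are bridges.
In total 5 edges are bridges.

0-3, 1-6, 2-8, 4-8, 6-9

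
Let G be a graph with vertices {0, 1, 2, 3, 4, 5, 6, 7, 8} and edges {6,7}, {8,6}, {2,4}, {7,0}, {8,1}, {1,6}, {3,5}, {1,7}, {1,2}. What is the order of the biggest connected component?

Starting from 3 we can reach 3, 5. That is one component of size 2.
Starting from 0 we can reach 0, 1, 2, 4, 6, 7, 8. That is one component of size 7.
The largest has 7 vertices.

7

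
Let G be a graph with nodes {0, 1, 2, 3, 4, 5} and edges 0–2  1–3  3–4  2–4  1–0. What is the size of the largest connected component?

5 is isolated — a component by itself.
Starting from 0 we can reach 0, 1, 2, 3, 4. That is one component of size 5.
The largest has 5 vertices.

5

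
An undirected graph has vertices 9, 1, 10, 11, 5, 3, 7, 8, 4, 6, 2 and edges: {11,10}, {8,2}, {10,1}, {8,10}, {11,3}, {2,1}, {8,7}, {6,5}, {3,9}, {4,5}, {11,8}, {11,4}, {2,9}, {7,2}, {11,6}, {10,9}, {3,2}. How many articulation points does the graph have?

Removing 11 increases the component count from 1 to 2, so 11 is a cut vertex.
By contrast removing 4 leaves 1 component; it is not a cut vertex. No other vertex is a cut vertex either.

1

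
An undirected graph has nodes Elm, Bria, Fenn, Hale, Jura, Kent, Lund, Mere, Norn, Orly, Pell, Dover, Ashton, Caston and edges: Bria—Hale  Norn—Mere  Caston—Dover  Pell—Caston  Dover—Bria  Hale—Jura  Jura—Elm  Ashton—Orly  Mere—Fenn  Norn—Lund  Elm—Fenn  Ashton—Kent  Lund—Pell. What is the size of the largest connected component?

11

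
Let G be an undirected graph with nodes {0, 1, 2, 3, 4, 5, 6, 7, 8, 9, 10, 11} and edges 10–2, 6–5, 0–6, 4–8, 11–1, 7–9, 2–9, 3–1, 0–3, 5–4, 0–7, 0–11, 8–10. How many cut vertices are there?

1

Removing 0 increases the component count from 1 to 2, so 0 is a cut vertex.
By contrast removing 8 leaves 1 component; it is not a cut vertex. No other vertex is a cut vertex either.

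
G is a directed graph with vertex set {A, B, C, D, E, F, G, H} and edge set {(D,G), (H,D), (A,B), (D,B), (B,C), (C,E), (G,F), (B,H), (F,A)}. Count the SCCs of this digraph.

{A, B, D, F, G, H} are all mutually reachable — one SCC of size 6.
{C} is an SCC by itself.
{E} is an SCC by itself.
That gives 3 strongly connected components.

3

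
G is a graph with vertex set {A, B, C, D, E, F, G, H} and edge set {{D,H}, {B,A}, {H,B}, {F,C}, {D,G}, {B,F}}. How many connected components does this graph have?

2

E is isolated — a component by itself.
Starting from A we can reach A, B, C, D, F, G, H. That is one component of size 7.
Total: 2 components.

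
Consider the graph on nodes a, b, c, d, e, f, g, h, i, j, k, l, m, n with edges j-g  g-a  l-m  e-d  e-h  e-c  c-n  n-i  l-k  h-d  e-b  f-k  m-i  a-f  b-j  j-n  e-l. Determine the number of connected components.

1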